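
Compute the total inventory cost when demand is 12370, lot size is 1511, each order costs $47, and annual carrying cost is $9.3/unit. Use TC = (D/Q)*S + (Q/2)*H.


TC = 12370/1511 * 47 + 1511/2 * 9.3

$7410.92


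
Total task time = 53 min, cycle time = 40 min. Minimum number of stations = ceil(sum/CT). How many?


Formula: N_min = ceil(Sum of Task Times / Cycle Time)
N_min = ceil(53 min / 40 min) = ceil(1.325)
N_min = 2 stations

2


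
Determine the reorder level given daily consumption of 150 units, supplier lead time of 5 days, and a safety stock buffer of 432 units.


Formula: ROP = (Daily Demand * Lead Time) + Safety Stock
Demand during lead time = 150 * 5 = 750 units
ROP = 750 + 432 = 1182 units

1182 units


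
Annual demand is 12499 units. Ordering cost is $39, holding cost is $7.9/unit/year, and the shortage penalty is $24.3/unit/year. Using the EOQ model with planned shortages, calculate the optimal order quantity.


Formula: EOQ* = sqrt(2DS/H) * sqrt((H+P)/P)
Base EOQ = sqrt(2*12499*39/7.9) = 351.29 units
Correction = sqrt((7.9+24.3)/24.3) = 1.15113
EOQ* = 351.29 * 1.15113 = 404.4 units

404.4 units


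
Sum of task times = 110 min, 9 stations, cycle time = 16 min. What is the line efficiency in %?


Formula: Efficiency = Sum of Task Times / (N_stations * CT) * 100
Total station capacity = 9 stations * 16 min = 144 min
Efficiency = 110 / 144 * 100 = 76.4%

76.4%


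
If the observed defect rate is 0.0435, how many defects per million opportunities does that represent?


DPMO = defect_rate * 1000000 = 0.0435 * 1000000

43500


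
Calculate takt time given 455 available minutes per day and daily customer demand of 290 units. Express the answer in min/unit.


Formula: Takt Time = Available Production Time / Customer Demand
Takt = 455 min/day / 290 units/day
Takt = 1.57 min/unit

1.57 min/unit


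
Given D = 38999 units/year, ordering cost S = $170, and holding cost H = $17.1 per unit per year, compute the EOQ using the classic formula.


Formula: EOQ = sqrt(2 * D * S / H)
Numerator: 2 * 38999 * 170 = 13259660
2DS/H = 13259660 / 17.1 = 775418.7
EOQ = sqrt(775418.7) = 880.6 units

880.6 units


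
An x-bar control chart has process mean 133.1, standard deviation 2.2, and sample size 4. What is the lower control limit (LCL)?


LCL = 133.1 - 3 * 2.2 / sqrt(4)

129.8


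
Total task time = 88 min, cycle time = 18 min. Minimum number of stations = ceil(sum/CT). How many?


Formula: N_min = ceil(Sum of Task Times / Cycle Time)
N_min = ceil(88 min / 18 min) = ceil(4.8889)
N_min = 5 stations

5


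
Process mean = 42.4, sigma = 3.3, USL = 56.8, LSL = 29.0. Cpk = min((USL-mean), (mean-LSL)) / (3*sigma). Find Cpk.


Cpu = (56.8 - 42.4) / (3 * 3.3) = 1.45
Cpl = (42.4 - 29.0) / (3 * 3.3) = 1.35
Cpk = min(1.45, 1.35) = 1.35

1.35


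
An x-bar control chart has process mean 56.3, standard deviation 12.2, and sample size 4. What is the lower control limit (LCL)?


LCL = 56.3 - 3 * 12.2 / sqrt(4)

38.0


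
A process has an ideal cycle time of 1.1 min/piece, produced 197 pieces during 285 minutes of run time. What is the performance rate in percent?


Formula: Performance = (Ideal CT * Total Count) / Run Time * 100
Ideal output time = 1.1 * 197 = 216.7 min
Performance = 216.7 / 285 * 100 = 76.0%

76.0%


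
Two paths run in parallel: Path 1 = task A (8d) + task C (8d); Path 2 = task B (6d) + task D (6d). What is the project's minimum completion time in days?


Path 1 = 8 + 8 = 16 days
Path 2 = 6 + 6 = 12 days
Duration = max(16, 12) = 16 days

16 days


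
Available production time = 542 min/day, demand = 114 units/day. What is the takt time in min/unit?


Formula: Takt Time = Available Production Time / Customer Demand
Takt = 542 min/day / 114 units/day
Takt = 4.75 min/unit

4.75 min/unit


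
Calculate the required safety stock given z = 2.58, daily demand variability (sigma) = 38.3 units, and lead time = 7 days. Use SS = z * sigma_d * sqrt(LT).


Formula: SS = z * sigma_d * sqrt(LT)
sqrt(LT) = sqrt(7) = 2.6458
SS = 2.58 * 38.3 * 2.6458
SS = 261.4 units

261.4 units


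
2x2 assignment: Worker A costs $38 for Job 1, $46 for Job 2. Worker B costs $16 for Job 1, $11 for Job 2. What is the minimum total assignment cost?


Option 1: A->1 + B->2 = $38 + $11 = $49
Option 2: A->2 + B->1 = $46 + $16 = $62
Min cost = min($49, $62) = $49

$49


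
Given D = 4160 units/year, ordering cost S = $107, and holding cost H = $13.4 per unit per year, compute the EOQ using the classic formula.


Formula: EOQ = sqrt(2 * D * S / H)
Numerator: 2 * 4160 * 107 = 890240
2DS/H = 890240 / 13.4 = 66435.8
EOQ = sqrt(66435.8) = 257.8 units

257.8 units


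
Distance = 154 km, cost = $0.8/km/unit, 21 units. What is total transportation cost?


TC = dist * cost * units = 154 * 0.8 * 21 = $2587.20

$2587.20


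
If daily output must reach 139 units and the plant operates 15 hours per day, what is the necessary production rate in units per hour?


Formula: Production Rate = Daily Demand / Available Hours
Rate = 139 units/day / 15 hours/day
Rate = 9.3 units/hour

9.3 units/hour


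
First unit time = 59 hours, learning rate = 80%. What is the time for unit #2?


Formula: T_n = T_1 * (learning_rate)^(log2(n)) where learning_rate = rate/100
Doublings = log2(2) = 1
T_n = 59 * 0.8^1
T_n = 59 * 0.8 = 47.2 hours

47.2 hours


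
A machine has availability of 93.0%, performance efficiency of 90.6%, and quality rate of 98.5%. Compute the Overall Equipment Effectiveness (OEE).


Formula: OEE = Availability * Performance * Quality / 10000
A * P = 93.0% * 90.6% / 100 = 84.26%
OEE = 84.26% * 98.5% / 100 = 83.0%

83.0%


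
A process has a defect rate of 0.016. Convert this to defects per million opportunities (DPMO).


DPMO = defect_rate * 1000000 = 0.016 * 1000000

16000


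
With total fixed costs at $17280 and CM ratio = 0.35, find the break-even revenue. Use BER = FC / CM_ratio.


Formula: BER = Fixed Costs / Contribution Margin Ratio
BER = $17280 / 0.35
BER = $49371.43 (to the nearest cent)

$49371.43


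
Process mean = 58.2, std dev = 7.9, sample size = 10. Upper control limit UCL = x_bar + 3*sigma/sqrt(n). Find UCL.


UCL = 58.2 + 3 * 7.9 / sqrt(10)

65.69


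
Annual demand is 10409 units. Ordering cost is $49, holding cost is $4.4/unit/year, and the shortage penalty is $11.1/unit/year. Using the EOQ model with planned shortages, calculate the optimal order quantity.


Formula: EOQ* = sqrt(2DS/H) * sqrt((H+P)/P)
Base EOQ = sqrt(2*10409*49/4.4) = 481.49 units
Correction = sqrt((4.4+11.1)/11.1) = 1.18169
EOQ* = 481.49 * 1.18169 = 569.0 units

569.0 units


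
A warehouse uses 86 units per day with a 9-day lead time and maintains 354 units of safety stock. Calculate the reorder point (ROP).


Formula: ROP = (Daily Demand * Lead Time) + Safety Stock
Demand during lead time = 86 * 9 = 774 units
ROP = 774 + 354 = 1128 units

1128 units


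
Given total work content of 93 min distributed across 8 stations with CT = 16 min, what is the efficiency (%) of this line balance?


Formula: Efficiency = Sum of Task Times / (N_stations * CT) * 100
Total station capacity = 8 stations * 16 min = 128 min
Efficiency = 93 / 128 * 100 = 72.7%

72.7%


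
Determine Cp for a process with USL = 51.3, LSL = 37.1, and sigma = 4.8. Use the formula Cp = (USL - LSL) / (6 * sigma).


Cp = (51.3 - 37.1) / (6 * 4.8)

0.49


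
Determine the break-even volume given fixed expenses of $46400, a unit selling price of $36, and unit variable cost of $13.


Formula: BEQ = Fixed Costs / (Price - Variable Cost)
Contribution margin = $36 - $13 = $23/unit
BEQ = ceil($46400 / $23/unit) = ceil(2017.39) = 2018 units

2018 units


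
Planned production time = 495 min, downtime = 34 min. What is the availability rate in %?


Formula: Availability = (Planned Time - Downtime) / Planned Time * 100
Uptime = 495 - 34 = 461 min
Availability = 461 / 495 * 100 = 93.1%

93.1%


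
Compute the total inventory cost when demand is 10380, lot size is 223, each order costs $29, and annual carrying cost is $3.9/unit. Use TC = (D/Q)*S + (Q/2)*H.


TC = 10380/223 * 29 + 223/2 * 3.9

$1784.72


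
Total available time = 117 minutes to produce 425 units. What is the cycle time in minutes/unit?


Formula: CT = Available Time / Number of Units
CT = 117 min / 425 units
CT = 0.28 min/unit

0.28 min/unit


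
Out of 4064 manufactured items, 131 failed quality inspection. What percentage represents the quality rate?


Formula: Quality Rate = Good Pieces / Total Pieces * 100
Good pieces = 4064 - 131 = 3933
QR = 3933 / 4064 * 100 = 96.8%

96.8%


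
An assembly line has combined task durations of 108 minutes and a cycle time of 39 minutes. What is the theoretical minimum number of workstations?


Formula: N_min = ceil(Sum of Task Times / Cycle Time)
N_min = ceil(108 min / 39 min) = ceil(2.7692)
N_min = 3 stations

3


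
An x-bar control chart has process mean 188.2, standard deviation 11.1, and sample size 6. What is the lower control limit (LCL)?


LCL = 188.2 - 3 * 11.1 / sqrt(6)

174.61


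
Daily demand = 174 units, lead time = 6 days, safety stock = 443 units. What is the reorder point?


Formula: ROP = (Daily Demand * Lead Time) + Safety Stock
Demand during lead time = 174 * 6 = 1044 units
ROP = 1044 + 443 = 1487 units

1487 units


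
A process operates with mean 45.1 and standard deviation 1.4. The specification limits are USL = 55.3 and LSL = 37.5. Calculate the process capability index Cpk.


Cpu = (55.3 - 45.1) / (3 * 1.4) = 2.43
Cpl = (45.1 - 37.5) / (3 * 1.4) = 1.81
Cpk = min(2.43, 1.81) = 1.81

1.81


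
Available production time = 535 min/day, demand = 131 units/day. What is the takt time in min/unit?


Formula: Takt Time = Available Production Time / Customer Demand
Takt = 535 min/day / 131 units/day
Takt = 4.08 min/unit

4.08 min/unit


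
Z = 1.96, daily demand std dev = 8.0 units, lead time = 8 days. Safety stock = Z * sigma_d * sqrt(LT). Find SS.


Formula: SS = z * sigma_d * sqrt(LT)
sqrt(LT) = sqrt(8) = 2.8284
SS = 1.96 * 8.0 * 2.8284
SS = 44.3 units

44.3 units


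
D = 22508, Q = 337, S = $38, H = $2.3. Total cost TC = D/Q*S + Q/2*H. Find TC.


TC = 22508/337 * 38 + 337/2 * 2.3

$2925.54


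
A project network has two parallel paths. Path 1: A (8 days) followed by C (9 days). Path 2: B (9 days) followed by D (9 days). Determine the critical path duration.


Path 1 = 8 + 9 = 17 days
Path 2 = 9 + 9 = 18 days
Duration = max(17, 18) = 18 days

18 days


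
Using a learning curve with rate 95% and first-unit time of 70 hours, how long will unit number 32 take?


Formula: T_n = T_1 * (learning_rate)^(log2(n)) where learning_rate = rate/100
Doublings = log2(32) = 5
T_n = 70 * 0.95^5
T_n = 70 * 0.7738 = 54.2 hours

54.2 hours


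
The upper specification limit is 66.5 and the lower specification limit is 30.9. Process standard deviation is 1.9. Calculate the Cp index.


Cp = (66.5 - 30.9) / (6 * 1.9)

3.12


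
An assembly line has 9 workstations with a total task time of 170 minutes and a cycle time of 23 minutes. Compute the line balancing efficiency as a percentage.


Formula: Efficiency = Sum of Task Times / (N_stations * CT) * 100
Total station capacity = 9 stations * 23 min = 207 min
Efficiency = 170 / 207 * 100 = 82.1%

82.1%


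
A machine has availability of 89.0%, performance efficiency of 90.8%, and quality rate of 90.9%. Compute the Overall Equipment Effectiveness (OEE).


Formula: OEE = Availability * Performance * Quality / 10000
A * P = 89.0% * 90.8% / 100 = 80.81%
OEE = 80.81% * 90.9% / 100 = 73.5%

73.5%


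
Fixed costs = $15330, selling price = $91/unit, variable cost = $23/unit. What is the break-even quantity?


Formula: BEQ = Fixed Costs / (Price - Variable Cost)
Contribution margin = $91 - $23 = $68/unit
BEQ = ceil($15330 / $68/unit) = ceil(225.44) = 226 units

226 units


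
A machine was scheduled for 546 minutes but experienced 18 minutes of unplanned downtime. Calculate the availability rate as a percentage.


Formula: Availability = (Planned Time - Downtime) / Planned Time * 100
Uptime = 546 - 18 = 528 min
Availability = 528 / 546 * 100 = 96.7%

96.7%


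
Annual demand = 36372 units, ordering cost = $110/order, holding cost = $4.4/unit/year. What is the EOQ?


Formula: EOQ = sqrt(2 * D * S / H)
Numerator: 2 * 36372 * 110 = 8001840
2DS/H = 8001840 / 4.4 = 1818600.0
EOQ = sqrt(1818600.0) = 1348.6 units

1348.6 units


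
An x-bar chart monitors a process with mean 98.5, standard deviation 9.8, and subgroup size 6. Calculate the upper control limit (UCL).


UCL = 98.5 + 3 * 9.8 / sqrt(6)

110.5


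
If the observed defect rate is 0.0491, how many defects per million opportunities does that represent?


DPMO = defect_rate * 1000000 = 0.0491 * 1000000

49100


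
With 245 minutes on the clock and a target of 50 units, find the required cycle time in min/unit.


Formula: CT = Available Time / Number of Units
CT = 245 min / 50 units
CT = 4.9 min/unit

4.9 min/unit


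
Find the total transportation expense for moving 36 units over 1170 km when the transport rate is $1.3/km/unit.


TC = dist * cost * units = 1170 * 1.3 * 36 = $54756.00

$54756.00


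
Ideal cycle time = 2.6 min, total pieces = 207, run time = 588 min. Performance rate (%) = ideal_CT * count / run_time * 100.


Formula: Performance = (Ideal CT * Total Count) / Run Time * 100
Ideal output time = 2.6 * 207 = 538.2 min
Performance = 538.2 / 588 * 100 = 91.5%

91.5%


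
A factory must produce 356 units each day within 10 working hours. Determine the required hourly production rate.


Formula: Production Rate = Daily Demand / Available Hours
Rate = 356 units/day / 10 hours/day
Rate = 35.6 units/hour

35.6 units/hour


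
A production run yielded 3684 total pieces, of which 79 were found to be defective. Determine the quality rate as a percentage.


Formula: Quality Rate = Good Pieces / Total Pieces * 100
Good pieces = 3684 - 79 = 3605
QR = 3605 / 3684 * 100 = 97.9%

97.9%


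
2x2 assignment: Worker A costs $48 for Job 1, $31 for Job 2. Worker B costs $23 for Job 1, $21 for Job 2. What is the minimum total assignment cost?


Option 1: A->1 + B->2 = $48 + $21 = $69
Option 2: A->2 + B->1 = $31 + $23 = $54
Min cost = min($69, $54) = $54

$54


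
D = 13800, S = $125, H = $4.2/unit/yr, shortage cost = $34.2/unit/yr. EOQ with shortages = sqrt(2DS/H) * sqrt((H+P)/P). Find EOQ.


Formula: EOQ* = sqrt(2DS/H) * sqrt((H+P)/P)
Base EOQ = sqrt(2*13800*125/4.2) = 906.33 units
Correction = sqrt((4.2+34.2)/34.2) = 1.05963
EOQ* = 906.33 * 1.05963 = 960.4 units

960.4 units


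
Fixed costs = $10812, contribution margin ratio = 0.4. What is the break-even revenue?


Formula: BER = Fixed Costs / Contribution Margin Ratio
BER = $10812 / 0.4
BER = $27030.00 (to the nearest cent)

$27030.00


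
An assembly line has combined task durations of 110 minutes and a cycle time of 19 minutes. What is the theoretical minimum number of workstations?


Formula: N_min = ceil(Sum of Task Times / Cycle Time)
N_min = ceil(110 min / 19 min) = ceil(5.7895)
N_min = 6 stations

6


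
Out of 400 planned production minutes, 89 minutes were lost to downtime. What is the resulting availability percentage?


Formula: Availability = (Planned Time - Downtime) / Planned Time * 100
Uptime = 400 - 89 = 311 min
Availability = 311 / 400 * 100 = 77.8%

77.8%


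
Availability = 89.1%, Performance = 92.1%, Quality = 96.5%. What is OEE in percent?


Formula: OEE = Availability * Performance * Quality / 10000
A * P = 89.1% * 92.1% / 100 = 82.06%
OEE = 82.06% * 96.5% / 100 = 79.2%

79.2%


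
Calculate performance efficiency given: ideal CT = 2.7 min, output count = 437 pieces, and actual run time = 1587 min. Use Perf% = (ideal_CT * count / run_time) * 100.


Formula: Performance = (Ideal CT * Total Count) / Run Time * 100
Ideal output time = 2.7 * 437 = 1179.9 min
Performance = 1179.9 / 1587 * 100 = 74.3%

74.3%


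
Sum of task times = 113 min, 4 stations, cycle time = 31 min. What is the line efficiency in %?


Formula: Efficiency = Sum of Task Times / (N_stations * CT) * 100
Total station capacity = 4 stations * 31 min = 124 min
Efficiency = 113 / 124 * 100 = 91.1%

91.1%


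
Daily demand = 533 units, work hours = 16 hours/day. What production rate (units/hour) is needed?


Formula: Production Rate = Daily Demand / Available Hours
Rate = 533 units/day / 16 hours/day
Rate = 33.3 units/hour

33.3 units/hour


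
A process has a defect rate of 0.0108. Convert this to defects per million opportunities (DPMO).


DPMO = defect_rate * 1000000 = 0.0108 * 1000000

10800


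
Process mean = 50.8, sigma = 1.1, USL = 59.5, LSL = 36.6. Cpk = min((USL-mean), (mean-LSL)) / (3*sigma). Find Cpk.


Cpu = (59.5 - 50.8) / (3 * 1.1) = 2.64
Cpl = (50.8 - 36.6) / (3 * 1.1) = 4.3
Cpk = min(2.64, 4.3) = 2.64

2.64


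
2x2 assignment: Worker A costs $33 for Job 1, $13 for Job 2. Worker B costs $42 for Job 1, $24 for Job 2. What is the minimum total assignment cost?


Option 1: A->1 + B->2 = $33 + $24 = $57
Option 2: A->2 + B->1 = $13 + $42 = $55
Min cost = min($57, $55) = $55

$55


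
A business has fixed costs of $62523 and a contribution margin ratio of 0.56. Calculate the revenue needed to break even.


Formula: BER = Fixed Costs / Contribution Margin Ratio
BER = $62523 / 0.56
BER = $111648.21 (to the nearest cent)

$111648.21


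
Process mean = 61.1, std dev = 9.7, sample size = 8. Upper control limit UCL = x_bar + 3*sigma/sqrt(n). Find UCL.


UCL = 61.1 + 3 * 9.7 / sqrt(8)

71.39


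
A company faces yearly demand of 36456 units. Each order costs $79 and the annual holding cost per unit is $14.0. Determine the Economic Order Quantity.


Formula: EOQ = sqrt(2 * D * S / H)
Numerator: 2 * 36456 * 79 = 5760048
2DS/H = 5760048 / 14.0 = 411432.0
EOQ = sqrt(411432.0) = 641.4 units

641.4 units


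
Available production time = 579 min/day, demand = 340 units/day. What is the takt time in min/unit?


Formula: Takt Time = Available Production Time / Customer Demand
Takt = 579 min/day / 340 units/day
Takt = 1.7 min/unit

1.7 min/unit


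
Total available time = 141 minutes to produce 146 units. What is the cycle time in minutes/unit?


Formula: CT = Available Time / Number of Units
CT = 141 min / 146 units
CT = 0.97 min/unit

0.97 min/unit


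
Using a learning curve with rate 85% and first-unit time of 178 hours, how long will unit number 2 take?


Formula: T_n = T_1 * (learning_rate)^(log2(n)) where learning_rate = rate/100
Doublings = log2(2) = 1
T_n = 178 * 0.85^1
T_n = 178 * 0.85 = 151.3 hours

151.3 hours


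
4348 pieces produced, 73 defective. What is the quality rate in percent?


Formula: Quality Rate = Good Pieces / Total Pieces * 100
Good pieces = 4348 - 73 = 4275
QR = 4275 / 4348 * 100 = 98.3%

98.3%


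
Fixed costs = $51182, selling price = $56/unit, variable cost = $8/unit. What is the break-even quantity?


Formula: BEQ = Fixed Costs / (Price - Variable Cost)
Contribution margin = $56 - $8 = $48/unit
BEQ = ceil($51182 / $48/unit) = ceil(1066.29) = 1067 units

1067 units


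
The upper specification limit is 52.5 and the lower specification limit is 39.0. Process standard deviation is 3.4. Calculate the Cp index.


Cp = (52.5 - 39.0) / (6 * 3.4)

0.66


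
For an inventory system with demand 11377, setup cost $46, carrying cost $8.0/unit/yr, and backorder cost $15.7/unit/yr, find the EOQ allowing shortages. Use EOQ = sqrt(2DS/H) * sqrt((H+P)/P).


Formula: EOQ* = sqrt(2DS/H) * sqrt((H+P)/P)
Base EOQ = sqrt(2*11377*46/8.0) = 361.71 units
Correction = sqrt((8.0+15.7)/15.7) = 1.22864
EOQ* = 361.71 * 1.22864 = 444.4 units

444.4 units


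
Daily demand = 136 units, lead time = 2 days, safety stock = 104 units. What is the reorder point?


Formula: ROP = (Daily Demand * Lead Time) + Safety Stock
Demand during lead time = 136 * 2 = 272 units
ROP = 272 + 104 = 376 units

376 units


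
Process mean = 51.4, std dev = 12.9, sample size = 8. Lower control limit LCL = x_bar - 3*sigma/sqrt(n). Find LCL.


LCL = 51.4 - 3 * 12.9 / sqrt(8)

37.72


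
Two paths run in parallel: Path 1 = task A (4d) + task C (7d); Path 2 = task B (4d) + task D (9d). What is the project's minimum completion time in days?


Path 1 = 4 + 7 = 11 days
Path 2 = 4 + 9 = 13 days
Duration = max(11, 13) = 13 days

13 days


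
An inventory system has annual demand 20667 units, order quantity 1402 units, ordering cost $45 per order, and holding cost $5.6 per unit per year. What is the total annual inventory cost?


TC = 20667/1402 * 45 + 1402/2 * 5.6

$4588.95


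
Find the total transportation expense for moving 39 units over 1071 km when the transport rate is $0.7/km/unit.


TC = dist * cost * units = 1071 * 0.7 * 39 = $29238.30

$29238.30


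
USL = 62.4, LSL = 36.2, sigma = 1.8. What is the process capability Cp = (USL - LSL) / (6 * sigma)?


Cp = (62.4 - 36.2) / (6 * 1.8)

2.43


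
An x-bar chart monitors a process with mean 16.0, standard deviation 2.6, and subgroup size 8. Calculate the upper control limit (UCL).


UCL = 16.0 + 3 * 2.6 / sqrt(8)

18.76


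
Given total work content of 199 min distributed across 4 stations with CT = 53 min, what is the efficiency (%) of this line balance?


Formula: Efficiency = Sum of Task Times / (N_stations * CT) * 100
Total station capacity = 4 stations * 53 min = 212 min
Efficiency = 199 / 212 * 100 = 93.9%

93.9%


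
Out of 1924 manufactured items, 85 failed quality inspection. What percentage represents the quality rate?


Formula: Quality Rate = Good Pieces / Total Pieces * 100
Good pieces = 1924 - 85 = 1839
QR = 1839 / 1924 * 100 = 95.6%

95.6%


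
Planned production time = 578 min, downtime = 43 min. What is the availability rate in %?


Formula: Availability = (Planned Time - Downtime) / Planned Time * 100
Uptime = 578 - 43 = 535 min
Availability = 535 / 578 * 100 = 92.6%

92.6%


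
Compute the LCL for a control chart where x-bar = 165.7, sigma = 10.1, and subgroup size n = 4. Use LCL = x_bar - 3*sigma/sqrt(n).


LCL = 165.7 - 3 * 10.1 / sqrt(4)

150.55


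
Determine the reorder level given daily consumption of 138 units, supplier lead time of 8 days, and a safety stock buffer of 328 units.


Formula: ROP = (Daily Demand * Lead Time) + Safety Stock
Demand during lead time = 138 * 8 = 1104 units
ROP = 1104 + 328 = 1432 units

1432 units


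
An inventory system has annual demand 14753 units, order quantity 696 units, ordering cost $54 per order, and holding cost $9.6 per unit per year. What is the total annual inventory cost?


TC = 14753/696 * 54 + 696/2 * 9.6

$4485.43


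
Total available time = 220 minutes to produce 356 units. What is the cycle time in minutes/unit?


Formula: CT = Available Time / Number of Units
CT = 220 min / 356 units
CT = 0.62 min/unit

0.62 min/unit


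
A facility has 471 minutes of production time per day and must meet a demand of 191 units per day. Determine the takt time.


Formula: Takt Time = Available Production Time / Customer Demand
Takt = 471 min/day / 191 units/day
Takt = 2.47 min/unit

2.47 min/unit


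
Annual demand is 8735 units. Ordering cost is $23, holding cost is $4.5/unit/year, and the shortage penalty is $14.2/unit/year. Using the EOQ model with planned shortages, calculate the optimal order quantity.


Formula: EOQ* = sqrt(2DS/H) * sqrt((H+P)/P)
Base EOQ = sqrt(2*8735*23/4.5) = 298.82 units
Correction = sqrt((4.5+14.2)/14.2) = 1.14756
EOQ* = 298.82 * 1.14756 = 342.9 units

342.9 units


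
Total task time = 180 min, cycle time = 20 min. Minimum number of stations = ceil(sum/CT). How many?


Formula: N_min = ceil(Sum of Task Times / Cycle Time)
N_min = ceil(180 min / 20 min) = ceil(9.0)
N_min = 9 stations

9


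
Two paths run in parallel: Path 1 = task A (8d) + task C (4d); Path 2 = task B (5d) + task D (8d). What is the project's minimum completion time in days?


Path 1 = 8 + 4 = 12 days
Path 2 = 5 + 8 = 13 days
Duration = max(12, 13) = 13 days

13 days


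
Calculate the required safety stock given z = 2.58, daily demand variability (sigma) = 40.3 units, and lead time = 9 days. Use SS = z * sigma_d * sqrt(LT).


Formula: SS = z * sigma_d * sqrt(LT)
sqrt(LT) = sqrt(9) = 3.0
SS = 2.58 * 40.3 * 3.0
SS = 311.9 units

311.9 units


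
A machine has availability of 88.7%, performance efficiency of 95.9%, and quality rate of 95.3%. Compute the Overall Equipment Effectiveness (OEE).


Formula: OEE = Availability * Performance * Quality / 10000
A * P = 88.7% * 95.9% / 100 = 85.06%
OEE = 85.06% * 95.3% / 100 = 81.1%

81.1%


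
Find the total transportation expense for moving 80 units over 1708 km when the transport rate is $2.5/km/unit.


TC = dist * cost * units = 1708 * 2.5 * 80 = $341600.00

$341600.00


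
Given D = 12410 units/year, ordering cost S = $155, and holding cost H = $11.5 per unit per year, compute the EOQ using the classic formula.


Formula: EOQ = sqrt(2 * D * S / H)
Numerator: 2 * 12410 * 155 = 3847100
2DS/H = 3847100 / 11.5 = 334530.4
EOQ = sqrt(334530.4) = 578.4 units

578.4 units


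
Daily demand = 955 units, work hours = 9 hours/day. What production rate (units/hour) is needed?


Formula: Production Rate = Daily Demand / Available Hours
Rate = 955 units/day / 9 hours/day
Rate = 106.1 units/hour

106.1 units/hour


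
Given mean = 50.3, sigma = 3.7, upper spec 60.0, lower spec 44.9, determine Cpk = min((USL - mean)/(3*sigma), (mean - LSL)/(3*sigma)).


Cpu = (60.0 - 50.3) / (3 * 3.7) = 0.87
Cpl = (50.3 - 44.9) / (3 * 3.7) = 0.49
Cpk = min(0.87, 0.49) = 0.49

0.49


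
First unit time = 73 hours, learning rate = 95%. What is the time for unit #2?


Formula: T_n = T_1 * (learning_rate)^(log2(n)) where learning_rate = rate/100
Doublings = log2(2) = 1
T_n = 73 * 0.95^1
T_n = 73 * 0.95 = 69.4 hours

69.4 hours


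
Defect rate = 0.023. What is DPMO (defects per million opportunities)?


DPMO = defect_rate * 1000000 = 0.023 * 1000000

23000


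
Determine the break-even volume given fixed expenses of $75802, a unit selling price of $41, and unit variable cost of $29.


Formula: BEQ = Fixed Costs / (Price - Variable Cost)
Contribution margin = $41 - $29 = $12/unit
BEQ = ceil($75802 / $12/unit) = ceil(6316.83) = 6317 units

6317 units


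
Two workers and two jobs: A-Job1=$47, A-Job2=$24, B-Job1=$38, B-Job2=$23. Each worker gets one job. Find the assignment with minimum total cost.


Option 1: A->1 + B->2 = $47 + $23 = $70
Option 2: A->2 + B->1 = $24 + $38 = $62
Min cost = min($70, $62) = $62

$62


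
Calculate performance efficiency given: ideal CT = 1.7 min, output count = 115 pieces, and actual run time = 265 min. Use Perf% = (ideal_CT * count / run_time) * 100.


Formula: Performance = (Ideal CT * Total Count) / Run Time * 100
Ideal output time = 1.7 * 115 = 195.5 min
Performance = 195.5 / 265 * 100 = 73.8%

73.8%


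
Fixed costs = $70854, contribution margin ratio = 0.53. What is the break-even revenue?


Formula: BER = Fixed Costs / Contribution Margin Ratio
BER = $70854 / 0.53
BER = $133686.79 (to the nearest cent)

$133686.79


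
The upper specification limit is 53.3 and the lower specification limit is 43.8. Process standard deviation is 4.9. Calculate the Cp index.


Cp = (53.3 - 43.8) / (6 * 4.9)

0.32


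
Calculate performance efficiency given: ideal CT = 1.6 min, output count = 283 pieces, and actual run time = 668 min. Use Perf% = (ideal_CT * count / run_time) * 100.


Formula: Performance = (Ideal CT * Total Count) / Run Time * 100
Ideal output time = 1.6 * 283 = 452.8 min
Performance = 452.8 / 668 * 100 = 67.8%

67.8%


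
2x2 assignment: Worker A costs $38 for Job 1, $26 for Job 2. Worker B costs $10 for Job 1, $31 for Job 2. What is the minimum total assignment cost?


Option 1: A->1 + B->2 = $38 + $31 = $69
Option 2: A->2 + B->1 = $26 + $10 = $36
Min cost = min($69, $36) = $36

$36


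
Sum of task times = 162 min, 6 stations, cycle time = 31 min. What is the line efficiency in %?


Formula: Efficiency = Sum of Task Times / (N_stations * CT) * 100
Total station capacity = 6 stations * 31 min = 186 min
Efficiency = 162 / 186 * 100 = 87.1%

87.1%


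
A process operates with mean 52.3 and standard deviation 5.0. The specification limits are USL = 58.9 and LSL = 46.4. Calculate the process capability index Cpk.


Cpu = (58.9 - 52.3) / (3 * 5.0) = 0.44
Cpl = (52.3 - 46.4) / (3 * 5.0) = 0.39
Cpk = min(0.44, 0.39) = 0.39

0.39


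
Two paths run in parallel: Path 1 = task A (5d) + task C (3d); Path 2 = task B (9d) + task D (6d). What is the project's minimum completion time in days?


Path 1 = 5 + 3 = 8 days
Path 2 = 9 + 6 = 15 days
Duration = max(8, 15) = 15 days

15 days


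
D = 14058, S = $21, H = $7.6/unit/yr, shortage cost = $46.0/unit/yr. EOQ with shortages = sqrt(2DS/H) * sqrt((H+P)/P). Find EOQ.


Formula: EOQ* = sqrt(2DS/H) * sqrt((H+P)/P)
Base EOQ = sqrt(2*14058*21/7.6) = 278.73 units
Correction = sqrt((7.6+46.0)/46.0) = 1.07945
EOQ* = 278.73 * 1.07945 = 300.9 units

300.9 units


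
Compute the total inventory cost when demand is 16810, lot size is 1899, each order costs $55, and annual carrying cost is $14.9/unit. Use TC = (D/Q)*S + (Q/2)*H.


TC = 16810/1899 * 55 + 1899/2 * 14.9

$14634.41


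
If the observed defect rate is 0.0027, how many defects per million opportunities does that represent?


DPMO = defect_rate * 1000000 = 0.0027 * 1000000

2700


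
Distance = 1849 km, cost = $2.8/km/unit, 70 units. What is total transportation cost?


TC = dist * cost * units = 1849 * 2.8 * 70 = $362404.00

$362404.00


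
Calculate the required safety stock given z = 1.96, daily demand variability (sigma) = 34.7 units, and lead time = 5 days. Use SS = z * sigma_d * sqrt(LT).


Formula: SS = z * sigma_d * sqrt(LT)
sqrt(LT) = sqrt(5) = 2.2361
SS = 1.96 * 34.7 * 2.2361
SS = 152.1 units

152.1 units


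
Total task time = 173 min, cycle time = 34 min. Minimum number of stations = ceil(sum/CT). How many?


Formula: N_min = ceil(Sum of Task Times / Cycle Time)
N_min = ceil(173 min / 34 min) = ceil(5.0882)
N_min = 6 stations

6


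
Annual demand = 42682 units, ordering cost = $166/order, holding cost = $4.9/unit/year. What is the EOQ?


Formula: EOQ = sqrt(2 * D * S / H)
Numerator: 2 * 42682 * 166 = 14170424
2DS/H = 14170424 / 4.9 = 2891923.3
EOQ = sqrt(2891923.3) = 1700.6 units

1700.6 units


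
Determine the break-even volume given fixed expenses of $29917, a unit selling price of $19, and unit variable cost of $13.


Formula: BEQ = Fixed Costs / (Price - Variable Cost)
Contribution margin = $19 - $13 = $6/unit
BEQ = ceil($29917 / $6/unit) = ceil(4986.17) = 4987 units

4987 units


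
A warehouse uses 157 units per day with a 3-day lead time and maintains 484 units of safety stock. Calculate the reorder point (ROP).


Formula: ROP = (Daily Demand * Lead Time) + Safety Stock
Demand during lead time = 157 * 3 = 471 units
ROP = 471 + 484 = 955 units

955 units


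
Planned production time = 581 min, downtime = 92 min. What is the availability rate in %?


Formula: Availability = (Planned Time - Downtime) / Planned Time * 100
Uptime = 581 - 92 = 489 min
Availability = 489 / 581 * 100 = 84.2%

84.2%


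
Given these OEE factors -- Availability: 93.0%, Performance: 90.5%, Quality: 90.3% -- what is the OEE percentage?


Formula: OEE = Availability * Performance * Quality / 10000
A * P = 93.0% * 90.5% / 100 = 84.17%
OEE = 84.17% * 90.3% / 100 = 76.0%

76.0%


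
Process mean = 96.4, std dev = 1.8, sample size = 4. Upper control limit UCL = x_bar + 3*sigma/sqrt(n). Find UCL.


UCL = 96.4 + 3 * 1.8 / sqrt(4)

99.1


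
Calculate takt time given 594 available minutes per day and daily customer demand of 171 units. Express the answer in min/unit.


Formula: Takt Time = Available Production Time / Customer Demand
Takt = 594 min/day / 171 units/day
Takt = 3.47 min/unit

3.47 min/unit


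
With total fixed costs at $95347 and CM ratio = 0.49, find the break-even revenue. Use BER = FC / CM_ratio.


Formula: BER = Fixed Costs / Contribution Margin Ratio
BER = $95347 / 0.49
BER = $194585.71 (to the nearest cent)

$194585.71


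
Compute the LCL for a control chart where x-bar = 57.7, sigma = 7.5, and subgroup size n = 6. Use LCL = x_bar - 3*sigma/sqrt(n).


LCL = 57.7 - 3 * 7.5 / sqrt(6)

48.51


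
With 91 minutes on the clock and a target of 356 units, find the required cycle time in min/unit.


Formula: CT = Available Time / Number of Units
CT = 91 min / 356 units
CT = 0.26 min/unit

0.26 min/unit


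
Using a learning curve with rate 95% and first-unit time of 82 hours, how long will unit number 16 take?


Formula: T_n = T_1 * (learning_rate)^(log2(n)) where learning_rate = rate/100
Doublings = log2(16) = 4
T_n = 82 * 0.95^4
T_n = 82 * 0.8145 = 66.8 hours

66.8 hours


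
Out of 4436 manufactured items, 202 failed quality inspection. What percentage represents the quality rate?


Formula: Quality Rate = Good Pieces / Total Pieces * 100
Good pieces = 4436 - 202 = 4234
QR = 4234 / 4436 * 100 = 95.4%

95.4%


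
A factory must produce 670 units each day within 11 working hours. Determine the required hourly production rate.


Formula: Production Rate = Daily Demand / Available Hours
Rate = 670 units/day / 11 hours/day
Rate = 60.9 units/hour

60.9 units/hour


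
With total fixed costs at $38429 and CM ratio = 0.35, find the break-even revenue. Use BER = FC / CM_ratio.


Formula: BER = Fixed Costs / Contribution Margin Ratio
BER = $38429 / 0.35
BER = $109797.14 (to the nearest cent)

$109797.14


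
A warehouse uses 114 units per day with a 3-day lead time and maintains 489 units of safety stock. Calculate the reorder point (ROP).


Formula: ROP = (Daily Demand * Lead Time) + Safety Stock
Demand during lead time = 114 * 3 = 342 units
ROP = 342 + 489 = 831 units

831 units


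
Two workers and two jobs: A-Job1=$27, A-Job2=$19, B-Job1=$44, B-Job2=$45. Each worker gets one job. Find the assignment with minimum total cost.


Option 1: A->1 + B->2 = $27 + $45 = $72
Option 2: A->2 + B->1 = $19 + $44 = $63
Min cost = min($72, $63) = $63

$63


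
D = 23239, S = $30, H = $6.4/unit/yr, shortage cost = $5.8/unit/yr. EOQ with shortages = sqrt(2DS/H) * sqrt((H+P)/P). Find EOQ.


Formula: EOQ* = sqrt(2DS/H) * sqrt((H+P)/P)
Base EOQ = sqrt(2*23239*30/6.4) = 466.76 units
Correction = sqrt((6.4+5.8)/5.8) = 1.45033
EOQ* = 466.76 * 1.45033 = 677.0 units

677.0 units


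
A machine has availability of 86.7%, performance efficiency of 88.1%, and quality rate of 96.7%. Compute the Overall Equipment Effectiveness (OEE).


Formula: OEE = Availability * Performance * Quality / 10000
A * P = 86.7% * 88.1% / 100 = 76.38%
OEE = 76.38% * 96.7% / 100 = 73.9%

73.9%


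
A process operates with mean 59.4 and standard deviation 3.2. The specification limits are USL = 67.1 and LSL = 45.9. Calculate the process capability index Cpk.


Cpu = (67.1 - 59.4) / (3 * 3.2) = 0.8
Cpl = (59.4 - 45.9) / (3 * 3.2) = 1.41
Cpk = min(0.8, 1.41) = 0.8

0.8


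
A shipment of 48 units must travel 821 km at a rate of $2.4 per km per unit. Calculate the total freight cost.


TC = dist * cost * units = 821 * 2.4 * 48 = $94579.20

$94579.20


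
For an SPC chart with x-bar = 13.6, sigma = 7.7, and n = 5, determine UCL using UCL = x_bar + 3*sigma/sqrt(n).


UCL = 13.6 + 3 * 7.7 / sqrt(5)

23.93


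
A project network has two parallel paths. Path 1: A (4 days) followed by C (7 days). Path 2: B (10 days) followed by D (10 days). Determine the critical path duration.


Path 1 = 4 + 7 = 11 days
Path 2 = 10 + 10 = 20 days
Duration = max(11, 20) = 20 days

20 days


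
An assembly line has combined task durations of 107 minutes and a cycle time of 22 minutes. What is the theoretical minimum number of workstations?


Formula: N_min = ceil(Sum of Task Times / Cycle Time)
N_min = ceil(107 min / 22 min) = ceil(4.8636)
N_min = 5 stations

5


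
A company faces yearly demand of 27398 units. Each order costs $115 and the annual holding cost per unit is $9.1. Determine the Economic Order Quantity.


Formula: EOQ = sqrt(2 * D * S / H)
Numerator: 2 * 27398 * 115 = 6301540
2DS/H = 6301540 / 9.1 = 692476.9
EOQ = sqrt(692476.9) = 832.2 units

832.2 units


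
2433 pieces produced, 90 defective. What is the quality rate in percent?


Formula: Quality Rate = Good Pieces / Total Pieces * 100
Good pieces = 2433 - 90 = 2343
QR = 2343 / 2433 * 100 = 96.3%

96.3%


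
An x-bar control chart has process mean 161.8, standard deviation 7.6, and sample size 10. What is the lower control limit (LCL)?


LCL = 161.8 - 3 * 7.6 / sqrt(10)

154.59


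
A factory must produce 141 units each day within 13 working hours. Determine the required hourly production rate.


Formula: Production Rate = Daily Demand / Available Hours
Rate = 141 units/day / 13 hours/day
Rate = 10.8 units/hour

10.8 units/hour


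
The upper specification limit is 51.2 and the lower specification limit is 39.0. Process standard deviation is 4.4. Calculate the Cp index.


Cp = (51.2 - 39.0) / (6 * 4.4)

0.46


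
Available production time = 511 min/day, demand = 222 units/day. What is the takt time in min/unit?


Formula: Takt Time = Available Production Time / Customer Demand
Takt = 511 min/day / 222 units/day
Takt = 2.3 min/unit

2.3 min/unit


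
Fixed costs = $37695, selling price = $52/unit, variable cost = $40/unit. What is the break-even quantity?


Formula: BEQ = Fixed Costs / (Price - Variable Cost)
Contribution margin = $52 - $40 = $12/unit
BEQ = ceil($37695 / $12/unit) = ceil(3141.25) = 3142 units

3142 units


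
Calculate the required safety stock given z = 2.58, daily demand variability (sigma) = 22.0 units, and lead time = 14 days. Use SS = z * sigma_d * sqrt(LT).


Formula: SS = z * sigma_d * sqrt(LT)
sqrt(LT) = sqrt(14) = 3.7417
SS = 2.58 * 22.0 * 3.7417
SS = 212.4 units

212.4 units


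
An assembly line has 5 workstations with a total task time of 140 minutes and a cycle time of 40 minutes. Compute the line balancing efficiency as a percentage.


Formula: Efficiency = Sum of Task Times / (N_stations * CT) * 100
Total station capacity = 5 stations * 40 min = 200 min
Efficiency = 140 / 200 * 100 = 70.0%

70.0%


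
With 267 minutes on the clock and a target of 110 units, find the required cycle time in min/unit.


Formula: CT = Available Time / Number of Units
CT = 267 min / 110 units
CT = 2.43 min/unit

2.43 min/unit


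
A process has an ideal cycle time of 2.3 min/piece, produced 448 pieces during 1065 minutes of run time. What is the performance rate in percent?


Formula: Performance = (Ideal CT * Total Count) / Run Time * 100
Ideal output time = 2.3 * 448 = 1030.4 min
Performance = 1030.4 / 1065 * 100 = 96.8%

96.8%


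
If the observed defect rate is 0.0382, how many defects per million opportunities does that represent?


DPMO = defect_rate * 1000000 = 0.0382 * 1000000

38200


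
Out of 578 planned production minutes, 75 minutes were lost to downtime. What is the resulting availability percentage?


Formula: Availability = (Planned Time - Downtime) / Planned Time * 100
Uptime = 578 - 75 = 503 min
Availability = 503 / 578 * 100 = 87.0%

87.0%


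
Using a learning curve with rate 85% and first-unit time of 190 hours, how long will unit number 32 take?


Formula: T_n = T_1 * (learning_rate)^(log2(n)) where learning_rate = rate/100
Doublings = log2(32) = 5
T_n = 190 * 0.85^5
T_n = 190 * 0.4437 = 84.3 hours

84.3 hours
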